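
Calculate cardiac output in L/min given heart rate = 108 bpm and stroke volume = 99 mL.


CO = HR * SV
CO = 108 * 99 / 1000
CO = 10.69 L/min


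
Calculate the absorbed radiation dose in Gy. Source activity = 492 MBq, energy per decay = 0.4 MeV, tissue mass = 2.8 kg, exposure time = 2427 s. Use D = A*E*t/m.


A = 492 MBq = 4.9200e+08 Bq
E = 0.4 MeV = 6.408e-14 J
D = A*E*t/m = 4.9200e+08*6.408e-14*2427/2.8
D = 0.02733 Gy


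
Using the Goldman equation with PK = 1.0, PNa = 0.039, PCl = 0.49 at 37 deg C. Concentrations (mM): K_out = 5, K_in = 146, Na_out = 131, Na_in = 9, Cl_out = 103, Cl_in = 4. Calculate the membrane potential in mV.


Vm = (RT/F)*ln((PK*Ko + PNa*Nao + PCl*Cli)/(PK*Ki + PNa*Nai + PCl*Clo))
Numer = 12.069, Denom = 196.821
Vm = -74.61 mV


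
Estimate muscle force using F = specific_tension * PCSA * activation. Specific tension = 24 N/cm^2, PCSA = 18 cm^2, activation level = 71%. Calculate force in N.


F = sigma * PCSA * activation
F = 24 * 18 * 0.71
F = 306.7 N


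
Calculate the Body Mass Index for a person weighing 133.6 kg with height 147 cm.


BMI = weight / height^2
height = 147 cm = 1.47 m
BMI = 133.6 / 1.47^2
BMI = 61.83 kg/m^2


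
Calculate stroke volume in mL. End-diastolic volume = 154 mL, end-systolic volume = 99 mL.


SV = EDV - ESV
SV = 154 - 99
SV = 55 mL


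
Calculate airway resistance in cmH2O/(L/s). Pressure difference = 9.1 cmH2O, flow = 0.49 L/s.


R = dP / flow
R = 9.1 / 0.49
R = 18.57 cmH2O/(L/s)


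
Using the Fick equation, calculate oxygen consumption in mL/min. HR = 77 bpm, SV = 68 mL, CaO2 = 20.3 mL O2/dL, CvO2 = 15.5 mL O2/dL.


CO = HR*SV = 77*68/1000 = 5.236 L/min
a-v O2 diff = 20.3 - 15.5 = 4.8 mL/dL
VO2 = CO * (CaO2-CvO2) * 10 dL/L
VO2 = 5.236 * 4.8 * 10
VO2 = 251.3 mL/min


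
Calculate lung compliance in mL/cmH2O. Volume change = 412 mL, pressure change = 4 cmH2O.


C = dV / dP
C = 412 / 4
C = 103 mL/cmH2O


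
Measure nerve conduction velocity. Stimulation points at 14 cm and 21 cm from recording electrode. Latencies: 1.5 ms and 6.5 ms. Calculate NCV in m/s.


Distance = (21 - 14) / 100 = 0.07 m
dt = (6.5 - 1.5) / 1000 = 0.005 s
NCV = dist / dt = 14 m/s


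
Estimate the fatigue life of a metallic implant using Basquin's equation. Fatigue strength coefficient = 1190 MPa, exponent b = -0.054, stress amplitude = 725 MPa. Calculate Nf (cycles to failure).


sigma_a = sigma_f' * (2Nf)^b
2Nf = (sigma_a/sigma_f')^(1/b)
2Nf = (725/1190)^(1/-0.054)
2Nf = 9668.32
Nf = 4834


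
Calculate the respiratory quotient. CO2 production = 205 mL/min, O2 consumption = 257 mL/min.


RQ = VCO2 / VO2
RQ = 205 / 257
RQ = 0.7977


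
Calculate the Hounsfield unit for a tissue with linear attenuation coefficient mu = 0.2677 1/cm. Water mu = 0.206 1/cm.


HU = ((mu_tissue - mu_water) / mu_water) * 1000
HU = ((0.2677 - 0.206) / 0.206) * 1000
HU = 299.5


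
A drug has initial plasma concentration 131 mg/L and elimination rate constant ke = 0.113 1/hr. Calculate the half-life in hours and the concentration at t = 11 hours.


t_half = ln(2) / ke = 0.693147 / 0.113 = 6.134 hr
C(t) = C0 * exp(-ke*t) = 131 * exp(-0.113*11)
C(11) = 37.8 mg/L


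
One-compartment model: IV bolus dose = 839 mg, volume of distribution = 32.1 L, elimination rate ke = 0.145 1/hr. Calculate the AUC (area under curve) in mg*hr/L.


C0 = Dose/Vd = 839/32.1 = 26.1371 mg/L
AUC = C0/ke = 26.1371/0.145
AUC = 180.3 mg*hr/L


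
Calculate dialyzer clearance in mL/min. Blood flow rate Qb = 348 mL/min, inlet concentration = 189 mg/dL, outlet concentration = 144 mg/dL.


K = Qb * (Cb_in - Cb_out) / Cb_in
K = 348 * (189 - 144) / 189
K = 82.86 mL/min


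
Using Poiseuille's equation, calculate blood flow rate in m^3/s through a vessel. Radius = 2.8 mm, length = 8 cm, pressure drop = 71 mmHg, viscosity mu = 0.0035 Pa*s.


Q = pi*r^4*dP / (8*mu*L)
r = 0.0028 m, L = 0.08 m
dP = 71 mmHg = 9465.862 Pa
Q = 8.1601e-04 m^3/s


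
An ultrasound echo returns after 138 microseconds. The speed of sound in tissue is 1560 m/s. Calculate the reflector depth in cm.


depth = c * t / 2
t = 138 us = 1.3800e-04 s
depth = 1560 * 1.3800e-04 / 2
depth = 0.10764 m = 10.764 cm


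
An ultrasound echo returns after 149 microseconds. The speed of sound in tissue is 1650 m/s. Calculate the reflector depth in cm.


depth = c * t / 2
t = 149 us = 1.4900e-04 s
depth = 1650 * 1.4900e-04 / 2
depth = 0.122925 m = 12.2925 cm


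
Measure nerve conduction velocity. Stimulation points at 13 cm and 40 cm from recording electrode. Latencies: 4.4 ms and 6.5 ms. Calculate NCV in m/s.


Distance = (40 - 13) / 100 = 0.27 m
dt = (6.5 - 4.4) / 1000 = 0.0021 s
NCV = dist / dt = 128.6 m/s


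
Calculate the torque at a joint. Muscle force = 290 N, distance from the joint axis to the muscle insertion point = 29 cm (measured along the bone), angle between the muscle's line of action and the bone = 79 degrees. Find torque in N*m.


Torque = F * d * sin(theta)   (moment arm = d*sin(theta))
d = 29 cm = 0.29 m
Torque = 290 * 0.29 * sin(79)
Torque = 82.55 N*m


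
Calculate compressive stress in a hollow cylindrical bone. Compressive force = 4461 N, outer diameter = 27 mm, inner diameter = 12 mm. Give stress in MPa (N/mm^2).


A = pi*(r_o^2 - r_i^2)
r_o = 13.5 mm, r_i = 6 mm
A = 459.458 mm^2
sigma = F/A = 4461 / 459.458
sigma = 9.709 MPa


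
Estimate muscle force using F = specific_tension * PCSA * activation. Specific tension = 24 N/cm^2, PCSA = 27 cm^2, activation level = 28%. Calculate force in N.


F = sigma * PCSA * activation
F = 24 * 27 * 0.28
F = 181.4 N


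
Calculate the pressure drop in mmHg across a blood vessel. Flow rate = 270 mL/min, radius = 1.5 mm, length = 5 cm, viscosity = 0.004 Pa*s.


dP = 8*mu*L*Q / (pi*r^4)
Q = 270 mL/min = 4.5e-06 m^3/s
dP = 452.707 Pa = 452.707 / 133.322 mmHg = 3.396 mmHg


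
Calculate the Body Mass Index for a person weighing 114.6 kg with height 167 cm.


BMI = weight / height^2
height = 167 cm = 1.67 m
BMI = 114.6 / 1.67^2
BMI = 41.09 kg/m^2


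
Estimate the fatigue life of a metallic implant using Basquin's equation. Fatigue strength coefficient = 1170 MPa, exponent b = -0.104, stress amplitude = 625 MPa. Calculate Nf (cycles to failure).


sigma_a = sigma_f' * (2Nf)^b
2Nf = (sigma_a/sigma_f')^(1/b)
2Nf = (625/1170)^(1/-0.104)
2Nf = 415.26509
Nf = 207.6


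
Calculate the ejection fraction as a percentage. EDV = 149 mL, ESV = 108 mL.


SV = EDV - ESV = 149 - 108 = 41 mL
EF = SV/EDV * 100 = 41/149 * 100
EF = 27.52%


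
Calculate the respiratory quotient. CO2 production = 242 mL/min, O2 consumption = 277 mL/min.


RQ = VCO2 / VO2
RQ = 242 / 277
RQ = 0.8736


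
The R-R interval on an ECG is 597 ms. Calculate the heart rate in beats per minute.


HR = 60 / RR_interval(s)
RR = 597 ms = 0.597 s
HR = 60 / 0.597 = 100.5 bpm


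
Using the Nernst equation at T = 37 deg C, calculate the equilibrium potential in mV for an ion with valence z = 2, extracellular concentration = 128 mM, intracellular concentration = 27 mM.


E = (RT/(zF)) * ln(C_out/C_in)
T = 37 + 273.15 = 310.15 K
E = (8.314 * 310.15 / (2 * 96485)) * ln(128/27)
E = 20.79 mV


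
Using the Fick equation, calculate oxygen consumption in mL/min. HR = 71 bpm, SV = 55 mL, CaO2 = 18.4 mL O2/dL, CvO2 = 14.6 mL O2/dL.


CO = HR*SV = 71*55/1000 = 3.905 L/min
a-v O2 diff = 18.4 - 14.6 = 3.8 mL/dL
VO2 = CO * (CaO2-CvO2) * 10 dL/L
VO2 = 3.905 * 3.8 * 10
VO2 = 148.4 mL/min


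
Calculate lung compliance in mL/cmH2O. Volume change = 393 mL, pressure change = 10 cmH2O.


C = dV / dP
C = 393 / 10
C = 39.3 mL/cmH2O


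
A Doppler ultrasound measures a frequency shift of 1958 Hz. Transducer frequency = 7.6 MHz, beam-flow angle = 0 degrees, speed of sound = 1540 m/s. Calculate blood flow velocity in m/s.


v = fd * c / (2 * f0 * cos(theta))
v = 1958 * 1540 / (2 * 7.6000e+06 * cos(0))
v = 0.1984 m/s


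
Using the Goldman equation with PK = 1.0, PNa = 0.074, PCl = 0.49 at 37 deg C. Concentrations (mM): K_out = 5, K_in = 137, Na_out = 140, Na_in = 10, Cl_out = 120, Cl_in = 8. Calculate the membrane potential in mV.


Vm = (RT/F)*ln((PK*Ko + PNa*Nao + PCl*Cli)/(PK*Ki + PNa*Nai + PCl*Clo))
Numer = 19.28, Denom = 196.54
Vm = -62.05 mV


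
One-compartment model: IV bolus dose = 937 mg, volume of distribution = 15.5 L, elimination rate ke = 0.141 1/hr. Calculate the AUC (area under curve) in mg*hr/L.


C0 = Dose/Vd = 937/15.5 = 60.4516 mg/L
AUC = C0/ke = 60.4516/0.141
AUC = 428.7 mg*hr/L


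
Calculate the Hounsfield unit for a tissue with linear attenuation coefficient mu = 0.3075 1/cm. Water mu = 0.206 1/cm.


HU = ((mu_tissue - mu_water) / mu_water) * 1000
HU = ((0.3075 - 0.206) / 0.206) * 1000
HU = 492.7


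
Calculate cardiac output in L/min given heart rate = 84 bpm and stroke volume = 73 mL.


CO = HR * SV
CO = 84 * 73 / 1000
CO = 6.132 L/min


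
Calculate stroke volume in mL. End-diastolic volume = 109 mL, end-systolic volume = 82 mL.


SV = EDV - ESV
SV = 109 - 82
SV = 27 mL


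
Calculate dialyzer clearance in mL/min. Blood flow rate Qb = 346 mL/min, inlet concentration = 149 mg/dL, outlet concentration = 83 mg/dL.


K = Qb * (Cb_in - Cb_out) / Cb_in
K = 346 * (149 - 83) / 149
K = 153.3 mL/min


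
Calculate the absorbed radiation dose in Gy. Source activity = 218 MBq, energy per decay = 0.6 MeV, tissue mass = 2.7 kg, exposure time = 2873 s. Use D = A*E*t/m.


A = 218 MBq = 2.1800e+08 Bq
E = 0.6 MeV = 9.612e-14 J
D = A*E*t/m = 2.1800e+08*9.612e-14*2873/2.7
D = 0.0223 Gy


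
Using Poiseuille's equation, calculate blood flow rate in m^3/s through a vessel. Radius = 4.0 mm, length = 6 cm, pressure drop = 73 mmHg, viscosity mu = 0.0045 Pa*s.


Q = pi*r^4*dP / (8*mu*L)
r = 0.004 m, L = 0.06 m
dP = 73 mmHg = 9732.506 Pa
Q = 0.003624 m^3/s


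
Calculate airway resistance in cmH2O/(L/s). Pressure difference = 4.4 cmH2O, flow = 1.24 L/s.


R = dP / flow
R = 4.4 / 1.24
R = 3.548 cmH2O/(L/s)


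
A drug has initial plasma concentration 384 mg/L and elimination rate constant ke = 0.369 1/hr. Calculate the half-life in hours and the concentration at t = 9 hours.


t_half = ln(2) / ke = 0.693147 / 0.369 = 1.878 hr
C(t) = C0 * exp(-ke*t) = 384 * exp(-0.369*9)
C(9) = 13.87 mg/L


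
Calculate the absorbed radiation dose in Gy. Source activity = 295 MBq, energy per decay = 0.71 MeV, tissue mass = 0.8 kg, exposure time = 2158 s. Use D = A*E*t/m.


A = 295 MBq = 2.9500e+08 Bq
E = 0.71 MeV = 1.13742e-13 J
D = A*E*t/m = 2.9500e+08*1.13742e-13*2158/0.8
D = 0.09051 Gy


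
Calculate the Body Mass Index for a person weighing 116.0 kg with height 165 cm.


BMI = weight / height^2
height = 165 cm = 1.65 m
BMI = 116.0 / 1.65^2
BMI = 42.61 kg/m^2


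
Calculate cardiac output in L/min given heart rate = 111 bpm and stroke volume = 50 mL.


CO = HR * SV
CO = 111 * 50 / 1000
CO = 5.55 L/min


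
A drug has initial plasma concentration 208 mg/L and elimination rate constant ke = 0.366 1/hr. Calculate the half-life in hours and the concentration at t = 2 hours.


t_half = ln(2) / ke = 0.693147 / 0.366 = 1.894 hr
C(t) = C0 * exp(-ke*t) = 208 * exp(-0.366*2)
C(2) = 100 mg/L


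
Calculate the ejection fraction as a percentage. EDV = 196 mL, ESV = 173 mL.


SV = EDV - ESV = 196 - 173 = 23 mL
EF = SV/EDV * 100 = 23/196 * 100
EF = 11.73%


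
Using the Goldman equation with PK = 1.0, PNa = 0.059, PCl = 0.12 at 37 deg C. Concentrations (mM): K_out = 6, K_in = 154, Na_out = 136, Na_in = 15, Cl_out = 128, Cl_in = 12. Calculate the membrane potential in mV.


Vm = (RT/F)*ln((PK*Ko + PNa*Nao + PCl*Cli)/(PK*Ki + PNa*Nai + PCl*Clo))
Numer = 15.464, Denom = 170.245
Vm = -64.11 mV


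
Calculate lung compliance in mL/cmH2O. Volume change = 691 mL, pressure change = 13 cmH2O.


C = dV / dP
C = 691 / 13
C = 53.15 mL/cmH2O


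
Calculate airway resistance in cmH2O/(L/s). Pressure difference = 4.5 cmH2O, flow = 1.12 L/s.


R = dP / flow
R = 4.5 / 1.12
R = 4.018 cmH2O/(L/s)


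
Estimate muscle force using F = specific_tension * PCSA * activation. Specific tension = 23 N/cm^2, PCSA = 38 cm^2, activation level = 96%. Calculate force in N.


F = sigma * PCSA * activation
F = 23 * 38 * 0.96
F = 839 N


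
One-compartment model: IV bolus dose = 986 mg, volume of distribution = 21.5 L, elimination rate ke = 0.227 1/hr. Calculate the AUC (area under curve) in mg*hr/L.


C0 = Dose/Vd = 986/21.5 = 45.8605 mg/L
AUC = C0/ke = 45.8605/0.227
AUC = 202 mg*hr/L


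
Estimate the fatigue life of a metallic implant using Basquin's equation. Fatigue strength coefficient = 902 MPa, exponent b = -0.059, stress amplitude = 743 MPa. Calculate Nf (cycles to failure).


sigma_a = sigma_f' * (2Nf)^b
2Nf = (sigma_a/sigma_f')^(1/b)
2Nf = (743/902)^(1/-0.059)
2Nf = 26.755868
Nf = 13.38


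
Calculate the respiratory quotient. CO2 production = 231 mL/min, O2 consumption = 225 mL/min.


RQ = VCO2 / VO2
RQ = 231 / 225
RQ = 1.027


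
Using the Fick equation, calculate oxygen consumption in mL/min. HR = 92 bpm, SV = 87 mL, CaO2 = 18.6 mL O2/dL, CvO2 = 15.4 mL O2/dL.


CO = HR*SV = 92*87/1000 = 8.004 L/min
a-v O2 diff = 18.6 - 15.4 = 3.2 mL/dL
VO2 = CO * (CaO2-CvO2) * 10 dL/L
VO2 = 8.004 * 3.2 * 10
VO2 = 256.1 mL/min


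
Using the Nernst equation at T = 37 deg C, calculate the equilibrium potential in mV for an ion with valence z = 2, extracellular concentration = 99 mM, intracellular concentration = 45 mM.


E = (RT/(zF)) * ln(C_out/C_in)
T = 37 + 273.15 = 310.15 K
E = (8.314 * 310.15 / (2 * 96485)) * ln(99/45)
E = 10.54 mV


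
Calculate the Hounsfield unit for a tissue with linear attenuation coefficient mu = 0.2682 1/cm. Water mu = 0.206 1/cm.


HU = ((mu_tissue - mu_water) / mu_water) * 1000
HU = ((0.2682 - 0.206) / 0.206) * 1000
HU = 301.9


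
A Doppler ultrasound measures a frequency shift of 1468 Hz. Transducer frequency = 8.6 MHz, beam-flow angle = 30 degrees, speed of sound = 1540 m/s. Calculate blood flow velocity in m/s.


v = fd * c / (2 * f0 * cos(theta))
v = 1468 * 1540 / (2 * 8.6000e+06 * cos(30))
v = 0.1518 m/s


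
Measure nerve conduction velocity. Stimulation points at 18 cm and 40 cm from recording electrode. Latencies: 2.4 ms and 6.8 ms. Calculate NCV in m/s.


Distance = (40 - 18) / 100 = 0.22 m
dt = (6.8 - 2.4) / 1000 = 0.0044 s
NCV = dist / dt = 50 m/s


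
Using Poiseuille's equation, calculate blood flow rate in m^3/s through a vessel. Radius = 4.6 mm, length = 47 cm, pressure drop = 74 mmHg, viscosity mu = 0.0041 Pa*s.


Q = pi*r^4*dP / (8*mu*L)
r = 0.0046 m, L = 0.47 m
dP = 74 mmHg = 9865.828 Pa
Q = 9.0021e-04 m^3/s


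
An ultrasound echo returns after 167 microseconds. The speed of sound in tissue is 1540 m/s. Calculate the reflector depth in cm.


depth = c * t / 2
t = 167 us = 1.6700e-04 s
depth = 1540 * 1.6700e-04 / 2
depth = 0.12859 m = 12.859 cm


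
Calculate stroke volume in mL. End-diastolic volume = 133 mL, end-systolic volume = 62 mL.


SV = EDV - ESV
SV = 133 - 62
SV = 71 mL


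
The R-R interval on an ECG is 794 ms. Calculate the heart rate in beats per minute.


HR = 60 / RR_interval(s)
RR = 794 ms = 0.794 s
HR = 60 / 0.794 = 75.57 bpm


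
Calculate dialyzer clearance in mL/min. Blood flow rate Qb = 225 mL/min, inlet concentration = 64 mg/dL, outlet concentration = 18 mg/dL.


K = Qb * (Cb_in - Cb_out) / Cb_in
K = 225 * (64 - 18) / 64
K = 161.7 mL/min


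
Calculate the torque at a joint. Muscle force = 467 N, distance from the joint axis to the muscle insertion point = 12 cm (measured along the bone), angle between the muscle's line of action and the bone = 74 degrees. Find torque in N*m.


Torque = F * d * sin(theta)   (moment arm = d*sin(theta))
d = 12 cm = 0.12 m
Torque = 467 * 0.12 * sin(74)
Torque = 53.87 N*m


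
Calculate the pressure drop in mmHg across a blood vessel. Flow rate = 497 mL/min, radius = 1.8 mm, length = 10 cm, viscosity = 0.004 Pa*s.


dP = 8*mu*L*Q / (pi*r^4)
Q = 497 mL/min = 8.28333e-06 m^3/s
dP = 803.739 Pa = 803.739 / 133.322 mmHg = 6.029 mmHg


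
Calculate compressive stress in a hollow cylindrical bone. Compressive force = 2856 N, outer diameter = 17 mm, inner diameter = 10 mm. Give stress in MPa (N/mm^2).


A = pi*(r_o^2 - r_i^2)
r_o = 8.5 mm, r_i = 5 mm
A = 148.44 mm^2
sigma = F/A = 2856 / 148.44
sigma = 19.24 MPa


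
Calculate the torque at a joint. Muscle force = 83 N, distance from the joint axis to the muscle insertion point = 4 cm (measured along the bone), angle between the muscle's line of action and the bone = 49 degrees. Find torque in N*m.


Torque = F * d * sin(theta)   (moment arm = d*sin(theta))
d = 4 cm = 0.04 m
Torque = 83 * 0.04 * sin(49)
Torque = 2.506 N*m


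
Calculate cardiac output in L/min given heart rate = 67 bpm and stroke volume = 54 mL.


CO = HR * SV
CO = 67 * 54 / 1000
CO = 3.618 L/min


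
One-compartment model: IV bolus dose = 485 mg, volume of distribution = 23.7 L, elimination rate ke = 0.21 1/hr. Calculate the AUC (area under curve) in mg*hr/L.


C0 = Dose/Vd = 485/23.7 = 20.4641 mg/L
AUC = C0/ke = 20.4641/0.21
AUC = 97.45 mg*hr/L


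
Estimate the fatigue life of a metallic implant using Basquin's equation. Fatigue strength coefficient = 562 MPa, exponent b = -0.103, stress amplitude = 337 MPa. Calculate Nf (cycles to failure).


sigma_a = sigma_f' * (2Nf)^b
2Nf = (sigma_a/sigma_f')^(1/b)
2Nf = (337/562)^(1/-0.103)
2Nf = 143.34183
Nf = 71.67


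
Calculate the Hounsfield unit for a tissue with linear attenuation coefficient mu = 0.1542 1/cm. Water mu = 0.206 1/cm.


HU = ((mu_tissue - mu_water) / mu_water) * 1000
HU = ((0.1542 - 0.206) / 0.206) * 1000
HU = -251.5


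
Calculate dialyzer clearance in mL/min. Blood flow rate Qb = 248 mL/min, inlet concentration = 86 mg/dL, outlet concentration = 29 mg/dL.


K = Qb * (Cb_in - Cb_out) / Cb_in
K = 248 * (86 - 29) / 86
K = 164.4 mL/min


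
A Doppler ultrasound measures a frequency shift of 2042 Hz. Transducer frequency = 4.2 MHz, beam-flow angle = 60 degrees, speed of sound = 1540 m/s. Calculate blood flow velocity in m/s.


v = fd * c / (2 * f0 * cos(theta))
v = 2042 * 1540 / (2 * 4.2000e+06 * cos(60))
v = 0.7487 m/s


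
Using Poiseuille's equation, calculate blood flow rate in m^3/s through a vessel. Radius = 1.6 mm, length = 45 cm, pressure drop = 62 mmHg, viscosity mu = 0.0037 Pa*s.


Q = pi*r^4*dP / (8*mu*L)
r = 0.0016 m, L = 0.45 m
dP = 62 mmHg = 8265.964 Pa
Q = 1.2777e-05 m^3/s


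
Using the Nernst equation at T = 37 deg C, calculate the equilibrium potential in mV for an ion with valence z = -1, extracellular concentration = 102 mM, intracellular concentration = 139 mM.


E = (RT/(zF)) * ln(C_out/C_in)
T = 37 + 273.15 = 310.15 K
E = (8.314 * 310.15 / (-1 * 96485)) * ln(102/139)
E = 8.271 mV


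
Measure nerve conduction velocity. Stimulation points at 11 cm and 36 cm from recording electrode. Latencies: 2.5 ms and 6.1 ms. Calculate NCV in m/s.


Distance = (36 - 11) / 100 = 0.25 m
dt = (6.1 - 2.5) / 1000 = 0.0036 s
NCV = dist / dt = 69.44 m/s


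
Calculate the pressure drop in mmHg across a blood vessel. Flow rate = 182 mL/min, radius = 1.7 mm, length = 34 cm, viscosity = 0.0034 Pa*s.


dP = 8*mu*L*Q / (pi*r^4)
Q = 182 mL/min = 3.03333e-06 m^3/s
dP = 1069.11 Pa = 1069.11 / 133.322 mmHg = 8.019 mmHg


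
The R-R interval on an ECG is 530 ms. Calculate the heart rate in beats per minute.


HR = 60 / RR_interval(s)
RR = 530 ms = 0.53 s
HR = 60 / 0.53 = 113.2 bpm


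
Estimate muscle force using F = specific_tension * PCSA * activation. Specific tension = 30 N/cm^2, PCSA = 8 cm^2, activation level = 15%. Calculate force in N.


F = sigma * PCSA * activation
F = 30 * 8 * 0.15
F = 36 N


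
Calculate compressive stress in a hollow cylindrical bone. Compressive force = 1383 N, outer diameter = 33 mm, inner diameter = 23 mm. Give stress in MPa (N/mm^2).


A = pi*(r_o^2 - r_i^2)
r_o = 16.5 mm, r_i = 11.5 mm
A = 439.823 mm^2
sigma = F/A = 1383 / 439.823
sigma = 3.144 MPa


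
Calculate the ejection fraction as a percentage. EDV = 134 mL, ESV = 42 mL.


SV = EDV - ESV = 134 - 42 = 92 mL
EF = SV/EDV * 100 = 92/134 * 100
EF = 68.66%


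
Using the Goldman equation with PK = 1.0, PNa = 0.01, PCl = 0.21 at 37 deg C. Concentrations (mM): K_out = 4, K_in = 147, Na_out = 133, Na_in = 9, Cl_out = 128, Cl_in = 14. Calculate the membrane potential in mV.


Vm = (RT/F)*ln((PK*Ko + PNa*Nao + PCl*Cli)/(PK*Ki + PNa*Nai + PCl*Clo))
Numer = 8.27, Denom = 173.97
Vm = -81.41 mV


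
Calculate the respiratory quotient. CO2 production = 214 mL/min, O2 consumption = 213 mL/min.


RQ = VCO2 / VO2
RQ = 214 / 213
RQ = 1.005


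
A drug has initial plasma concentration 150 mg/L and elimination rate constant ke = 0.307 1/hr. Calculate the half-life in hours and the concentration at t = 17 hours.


t_half = ln(2) / ke = 0.693147 / 0.307 = 2.258 hr
C(t) = C0 * exp(-ke*t) = 150 * exp(-0.307*17)
C(17) = 0.8119 mg/L


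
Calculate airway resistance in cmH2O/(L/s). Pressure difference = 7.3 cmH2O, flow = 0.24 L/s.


R = dP / flow
R = 7.3 / 0.24
R = 30.42 cmH2O/(L/s)


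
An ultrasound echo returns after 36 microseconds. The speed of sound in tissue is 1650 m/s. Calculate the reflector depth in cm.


depth = c * t / 2
t = 36 us = 3.6000e-05 s
depth = 1650 * 3.6000e-05 / 2
depth = 0.0297 m = 2.97 cm


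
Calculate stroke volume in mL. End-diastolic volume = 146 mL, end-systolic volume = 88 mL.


SV = EDV - ESV
SV = 146 - 88
SV = 58 mL


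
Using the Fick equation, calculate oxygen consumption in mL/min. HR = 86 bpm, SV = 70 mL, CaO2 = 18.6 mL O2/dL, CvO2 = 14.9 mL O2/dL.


CO = HR*SV = 86*70/1000 = 6.02 L/min
a-v O2 diff = 18.6 - 14.9 = 3.7 mL/dL
VO2 = CO * (CaO2-CvO2) * 10 dL/L
VO2 = 6.02 * 3.7 * 10
VO2 = 222.7 mL/min


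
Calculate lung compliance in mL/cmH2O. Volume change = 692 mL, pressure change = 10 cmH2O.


C = dV / dP
C = 692 / 10
C = 69.2 mL/cmH2O


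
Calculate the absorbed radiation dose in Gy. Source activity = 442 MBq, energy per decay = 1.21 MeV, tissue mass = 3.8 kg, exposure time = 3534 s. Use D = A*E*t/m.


A = 442 MBq = 4.4200e+08 Bq
E = 1.21 MeV = 1.93842e-13 J
D = A*E*t/m = 4.4200e+08*1.93842e-13*3534/3.8
D = 0.07968 Gy


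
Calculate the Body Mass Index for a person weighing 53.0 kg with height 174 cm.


BMI = weight / height^2
height = 174 cm = 1.74 m
BMI = 53.0 / 1.74^2
BMI = 17.51 kg/m^2


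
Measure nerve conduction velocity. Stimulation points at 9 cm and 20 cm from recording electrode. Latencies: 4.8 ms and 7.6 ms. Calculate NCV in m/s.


Distance = (20 - 9) / 100 = 0.11 m
dt = (7.6 - 4.8) / 1000 = 0.0028 s
NCV = dist / dt = 39.29 m/s


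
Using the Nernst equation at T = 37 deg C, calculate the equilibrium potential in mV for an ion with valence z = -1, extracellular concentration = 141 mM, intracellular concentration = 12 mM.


E = (RT/(zF)) * ln(C_out/C_in)
T = 37 + 273.15 = 310.15 K
E = (8.314 * 310.15 / (-1 * 96485)) * ln(141/12)
E = -65.85 mV


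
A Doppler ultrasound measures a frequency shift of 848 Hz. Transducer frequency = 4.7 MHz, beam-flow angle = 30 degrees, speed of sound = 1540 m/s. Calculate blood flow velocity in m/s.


v = fd * c / (2 * f0 * cos(theta))
v = 848 * 1540 / (2 * 4.7000e+06 * cos(30))
v = 0.1604 m/s


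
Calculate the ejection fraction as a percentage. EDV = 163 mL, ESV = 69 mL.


SV = EDV - ESV = 163 - 69 = 94 mL
EF = SV/EDV * 100 = 94/163 * 100
EF = 57.67%


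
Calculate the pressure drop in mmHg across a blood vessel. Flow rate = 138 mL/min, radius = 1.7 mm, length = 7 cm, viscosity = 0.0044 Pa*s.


dP = 8*mu*L*Q / (pi*r^4)
Q = 138 mL/min = 2.3e-06 m^3/s
dP = 215.985 Pa = 215.985 / 133.322 mmHg = 1.62 mmHg


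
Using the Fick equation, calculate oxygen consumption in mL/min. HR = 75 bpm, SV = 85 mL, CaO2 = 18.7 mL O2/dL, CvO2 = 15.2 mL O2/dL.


CO = HR*SV = 75*85/1000 = 6.375 L/min
a-v O2 diff = 18.7 - 15.2 = 3.5 mL/dL
VO2 = CO * (CaO2-CvO2) * 10 dL/L
VO2 = 6.375 * 3.5 * 10
VO2 = 223.1 mL/min


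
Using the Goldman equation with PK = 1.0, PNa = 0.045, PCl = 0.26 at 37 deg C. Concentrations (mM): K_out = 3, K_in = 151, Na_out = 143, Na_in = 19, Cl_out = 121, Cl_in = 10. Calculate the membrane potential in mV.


Vm = (RT/F)*ln((PK*Ko + PNa*Nao + PCl*Cli)/(PK*Ki + PNa*Nai + PCl*Clo))
Numer = 12.035, Denom = 183.315
Vm = -72.78 mV


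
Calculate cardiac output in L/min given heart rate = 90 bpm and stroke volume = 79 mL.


CO = HR * SV
CO = 90 * 79 / 1000
CO = 7.11 L/min


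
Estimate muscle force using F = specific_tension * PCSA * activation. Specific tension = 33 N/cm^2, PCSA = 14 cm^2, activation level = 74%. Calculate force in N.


F = sigma * PCSA * activation
F = 33 * 14 * 0.74
F = 341.9 N


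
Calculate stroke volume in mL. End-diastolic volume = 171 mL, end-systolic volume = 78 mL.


SV = EDV - ESV
SV = 171 - 78
SV = 93 mL


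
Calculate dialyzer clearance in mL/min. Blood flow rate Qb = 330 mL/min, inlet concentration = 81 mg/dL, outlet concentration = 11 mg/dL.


K = Qb * (Cb_in - Cb_out) / Cb_in
K = 330 * (81 - 11) / 81
K = 285.2 mL/min


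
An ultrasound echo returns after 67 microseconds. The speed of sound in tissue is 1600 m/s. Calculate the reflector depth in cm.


depth = c * t / 2
t = 67 us = 6.7000e-05 s
depth = 1600 * 6.7000e-05 / 2
depth = 0.0536 m = 5.36 cm


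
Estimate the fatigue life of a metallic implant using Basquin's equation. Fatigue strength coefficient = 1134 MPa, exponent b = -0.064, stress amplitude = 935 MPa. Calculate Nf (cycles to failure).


sigma_a = sigma_f' * (2Nf)^b
2Nf = (sigma_a/sigma_f')^(1/b)
2Nf = (935/1134)^(1/-0.064)
2Nf = 20.389077
Nf = 10.19


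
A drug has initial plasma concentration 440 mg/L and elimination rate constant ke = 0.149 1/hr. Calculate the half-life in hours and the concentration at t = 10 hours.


t_half = ln(2) / ke = 0.693147 / 0.149 = 4.652 hr
C(t) = C0 * exp(-ke*t) = 440 * exp(-0.149*10)
C(10) = 99.16 mg/L


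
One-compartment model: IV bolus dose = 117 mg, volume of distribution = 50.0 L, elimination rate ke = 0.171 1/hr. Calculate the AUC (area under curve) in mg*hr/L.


C0 = Dose/Vd = 117/50.0 = 2.34 mg/L
AUC = C0/ke = 2.34/0.171
AUC = 13.68 mg*hr/L


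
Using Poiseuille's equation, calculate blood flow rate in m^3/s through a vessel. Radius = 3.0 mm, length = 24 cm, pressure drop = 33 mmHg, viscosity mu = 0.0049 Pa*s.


Q = pi*r^4*dP / (8*mu*L)
r = 0.003 m, L = 0.24 m
dP = 33 mmHg = 4399.626 Pa
Q = 1.1900e-04 m^3/s


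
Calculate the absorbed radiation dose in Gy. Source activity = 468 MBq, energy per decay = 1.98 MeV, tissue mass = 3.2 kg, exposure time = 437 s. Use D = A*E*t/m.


A = 468 MBq = 4.6800e+08 Bq
E = 1.98 MeV = 3.17196e-13 J
D = A*E*t/m = 4.6800e+08*3.17196e-13*437/3.2
D = 0.02027 Gy


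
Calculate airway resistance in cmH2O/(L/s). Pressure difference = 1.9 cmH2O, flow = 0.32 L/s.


R = dP / flow
R = 1.9 / 0.32
R = 5.938 cmH2O/(L/s)


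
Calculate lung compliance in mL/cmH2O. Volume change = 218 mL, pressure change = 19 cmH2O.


C = dV / dP
C = 218 / 19
C = 11.47 mL/cmH2O


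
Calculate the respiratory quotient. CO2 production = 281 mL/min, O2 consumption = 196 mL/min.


RQ = VCO2 / VO2
RQ = 281 / 196
RQ = 1.434


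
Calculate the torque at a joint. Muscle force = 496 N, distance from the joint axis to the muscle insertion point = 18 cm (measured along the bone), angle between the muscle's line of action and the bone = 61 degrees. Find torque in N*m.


Torque = F * d * sin(theta)   (moment arm = d*sin(theta))
d = 18 cm = 0.18 m
Torque = 496 * 0.18 * sin(61)
Torque = 78.09 N*m


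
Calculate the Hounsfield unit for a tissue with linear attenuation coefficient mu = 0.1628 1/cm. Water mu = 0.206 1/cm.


HU = ((mu_tissue - mu_water) / mu_water) * 1000
HU = ((0.1628 - 0.206) / 0.206) * 1000
HU = -209.7


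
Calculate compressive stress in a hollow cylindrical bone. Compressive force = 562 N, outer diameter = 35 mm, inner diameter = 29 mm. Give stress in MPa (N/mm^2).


A = pi*(r_o^2 - r_i^2)
r_o = 17.5 mm, r_i = 14.5 mm
A = 301.593 mm^2
sigma = F/A = 562 / 301.593
sigma = 1.863 MPa


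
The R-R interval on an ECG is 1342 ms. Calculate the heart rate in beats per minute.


HR = 60 / RR_interval(s)
RR = 1342 ms = 1.342 s
HR = 60 / 1.342 = 44.71 bpm


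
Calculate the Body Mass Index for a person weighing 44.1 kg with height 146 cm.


BMI = weight / height^2
height = 146 cm = 1.46 m
BMI = 44.1 / 1.46^2
BMI = 20.69 kg/m^2


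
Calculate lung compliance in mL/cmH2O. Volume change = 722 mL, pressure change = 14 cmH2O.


C = dV / dP
C = 722 / 14
C = 51.57 mL/cmH2O


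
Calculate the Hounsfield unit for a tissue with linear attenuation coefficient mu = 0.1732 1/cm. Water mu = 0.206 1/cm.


HU = ((mu_tissue - mu_water) / mu_water) * 1000
HU = ((0.1732 - 0.206) / 0.206) * 1000
HU = -159.2


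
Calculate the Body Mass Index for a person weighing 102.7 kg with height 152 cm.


BMI = weight / height^2
height = 152 cm = 1.52 m
BMI = 102.7 / 1.52^2
BMI = 44.45 kg/m^2


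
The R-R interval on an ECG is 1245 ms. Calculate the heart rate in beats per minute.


HR = 60 / RR_interval(s)
RR = 1245 ms = 1.245 s
HR = 60 / 1.245 = 48.19 bpm


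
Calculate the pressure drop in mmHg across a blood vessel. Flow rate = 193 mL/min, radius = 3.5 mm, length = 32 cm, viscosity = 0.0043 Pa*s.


dP = 8*mu*L*Q / (pi*r^4)
Q = 193 mL/min = 3.21667e-06 m^3/s
dP = 75.1092 Pa = 75.1092 / 133.322 mmHg = 0.5634 mmHg


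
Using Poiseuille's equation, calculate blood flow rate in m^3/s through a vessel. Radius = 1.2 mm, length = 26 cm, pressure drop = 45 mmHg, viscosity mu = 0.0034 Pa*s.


Q = pi*r^4*dP / (8*mu*L)
r = 0.0012 m, L = 0.26 m
dP = 45 mmHg = 5999.49 Pa
Q = 5.5265e-06 m^3/s


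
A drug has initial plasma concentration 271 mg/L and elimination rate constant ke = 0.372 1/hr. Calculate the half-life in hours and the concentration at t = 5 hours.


t_half = ln(2) / ke = 0.693147 / 0.372 = 1.863 hr
C(t) = C0 * exp(-ke*t) = 271 * exp(-0.372*5)
C(5) = 42.19 mg/L


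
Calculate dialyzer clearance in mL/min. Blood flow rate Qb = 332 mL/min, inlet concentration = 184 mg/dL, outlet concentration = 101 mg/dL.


K = Qb * (Cb_in - Cb_out) / Cb_in
K = 332 * (184 - 101) / 184
K = 149.8 mL/min


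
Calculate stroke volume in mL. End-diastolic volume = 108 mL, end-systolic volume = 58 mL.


SV = EDV - ESV
SV = 108 - 58
SV = 50 mL


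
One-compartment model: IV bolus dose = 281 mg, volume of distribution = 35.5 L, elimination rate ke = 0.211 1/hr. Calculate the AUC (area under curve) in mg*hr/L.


C0 = Dose/Vd = 281/35.5 = 7.91549 mg/L
AUC = C0/ke = 7.91549/0.211
AUC = 37.51 mg*hr/L


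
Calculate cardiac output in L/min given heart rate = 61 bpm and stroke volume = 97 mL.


CO = HR * SV
CO = 61 * 97 / 1000
CO = 5.917 L/min


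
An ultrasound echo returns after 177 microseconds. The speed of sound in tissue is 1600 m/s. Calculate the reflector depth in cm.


depth = c * t / 2
t = 177 us = 1.7700e-04 s
depth = 1600 * 1.7700e-04 / 2
depth = 0.1416 m = 14.16 cm


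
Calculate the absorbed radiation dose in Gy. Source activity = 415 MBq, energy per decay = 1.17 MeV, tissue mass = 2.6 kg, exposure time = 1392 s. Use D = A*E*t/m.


A = 415 MBq = 4.1500e+08 Bq
E = 1.17 MeV = 1.87434e-13 J
D = A*E*t/m = 4.1500e+08*1.87434e-13*1392/2.6
D = 0.04164 Gy


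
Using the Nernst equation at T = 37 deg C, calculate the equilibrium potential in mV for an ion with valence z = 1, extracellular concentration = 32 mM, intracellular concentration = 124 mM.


E = (RT/(zF)) * ln(C_out/C_in)
T = 37 + 273.15 = 310.15 K
E = (8.314 * 310.15 / (1 * 96485)) * ln(32/124)
E = -36.2 mV


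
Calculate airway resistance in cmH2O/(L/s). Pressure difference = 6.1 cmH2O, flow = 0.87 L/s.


R = dP / flow
R = 6.1 / 0.87
R = 7.011 cmH2O/(L/s)


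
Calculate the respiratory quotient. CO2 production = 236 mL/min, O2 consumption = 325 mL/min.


RQ = VCO2 / VO2
RQ = 236 / 325
RQ = 0.7262


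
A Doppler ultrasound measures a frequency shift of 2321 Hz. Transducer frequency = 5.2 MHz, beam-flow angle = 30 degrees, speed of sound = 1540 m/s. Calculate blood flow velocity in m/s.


v = fd * c / (2 * f0 * cos(theta))
v = 2321 * 1540 / (2 * 5.2000e+06 * cos(30))
v = 0.3969 m/s


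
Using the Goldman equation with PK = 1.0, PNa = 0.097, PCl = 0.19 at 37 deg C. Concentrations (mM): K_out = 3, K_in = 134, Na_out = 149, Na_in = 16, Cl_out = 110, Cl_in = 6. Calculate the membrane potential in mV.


Vm = (RT/F)*ln((PK*Ko + PNa*Nao + PCl*Cli)/(PK*Ki + PNa*Nai + PCl*Clo))
Numer = 18.593, Denom = 156.452
Vm = -56.92 mV


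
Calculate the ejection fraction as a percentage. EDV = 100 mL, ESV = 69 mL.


SV = EDV - ESV = 100 - 69 = 31 mL
EF = SV/EDV * 100 = 31/100 * 100
EF = 31%


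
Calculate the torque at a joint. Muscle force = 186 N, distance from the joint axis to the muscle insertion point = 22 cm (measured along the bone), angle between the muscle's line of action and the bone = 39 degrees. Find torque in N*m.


Torque = F * d * sin(theta)   (moment arm = d*sin(theta))
d = 22 cm = 0.22 m
Torque = 186 * 0.22 * sin(39)
Torque = 25.75 N*m


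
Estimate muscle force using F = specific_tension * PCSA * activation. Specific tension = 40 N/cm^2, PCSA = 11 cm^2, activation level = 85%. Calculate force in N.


F = sigma * PCSA * activation
F = 40 * 11 * 0.85
F = 374 N


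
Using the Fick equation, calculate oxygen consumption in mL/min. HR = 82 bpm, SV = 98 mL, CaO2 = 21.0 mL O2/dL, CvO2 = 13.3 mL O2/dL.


CO = HR*SV = 82*98/1000 = 8.036 L/min
a-v O2 diff = 21.0 - 13.3 = 7.7 mL/dL
VO2 = CO * (CaO2-CvO2) * 10 dL/L
VO2 = 8.036 * 7.7 * 10
VO2 = 618.8 mL/min


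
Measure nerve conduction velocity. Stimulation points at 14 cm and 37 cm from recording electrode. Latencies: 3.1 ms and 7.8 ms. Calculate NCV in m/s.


Distance = (37 - 14) / 100 = 0.23 m
dt = (7.8 - 3.1) / 1000 = 0.0047 s
NCV = dist / dt = 48.94 m/s


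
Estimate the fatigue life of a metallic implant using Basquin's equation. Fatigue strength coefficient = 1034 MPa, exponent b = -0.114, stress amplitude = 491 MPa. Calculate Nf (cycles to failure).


sigma_a = sigma_f' * (2Nf)^b
2Nf = (sigma_a/sigma_f')^(1/b)
2Nf = (491/1034)^(1/-0.114)
2Nf = 687.36058
Nf = 343.7


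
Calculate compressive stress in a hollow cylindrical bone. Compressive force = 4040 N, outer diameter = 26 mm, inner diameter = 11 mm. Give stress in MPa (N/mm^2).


A = pi*(r_o^2 - r_i^2)
r_o = 13 mm, r_i = 5.5 mm
A = 435.896 mm^2
sigma = F/A = 4040 / 435.896
sigma = 9.268 MPa


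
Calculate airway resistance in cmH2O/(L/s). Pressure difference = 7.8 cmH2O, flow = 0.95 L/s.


R = dP / flow
R = 7.8 / 0.95
R = 8.211 cmH2O/(L/s)


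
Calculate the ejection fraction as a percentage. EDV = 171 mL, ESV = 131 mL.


SV = EDV - ESV = 171 - 131 = 40 mL
EF = SV/EDV * 100 = 40/171 * 100
EF = 23.39%


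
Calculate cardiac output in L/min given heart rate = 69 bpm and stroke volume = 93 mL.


CO = HR * SV
CO = 69 * 93 / 1000
CO = 6.417 L/min


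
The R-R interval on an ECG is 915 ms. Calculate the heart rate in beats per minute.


HR = 60 / RR_interval(s)
RR = 915 ms = 0.915 s
HR = 60 / 0.915 = 65.57 bpm


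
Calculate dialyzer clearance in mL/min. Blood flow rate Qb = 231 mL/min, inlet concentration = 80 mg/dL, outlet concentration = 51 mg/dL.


K = Qb * (Cb_in - Cb_out) / Cb_in
K = 231 * (80 - 51) / 80
K = 83.74 mL/min


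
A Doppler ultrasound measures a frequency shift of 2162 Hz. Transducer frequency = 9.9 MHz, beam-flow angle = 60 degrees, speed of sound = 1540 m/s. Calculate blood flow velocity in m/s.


v = fd * c / (2 * f0 * cos(theta))
v = 2162 * 1540 / (2 * 9.9000e+06 * cos(60))
v = 0.3363 m/s


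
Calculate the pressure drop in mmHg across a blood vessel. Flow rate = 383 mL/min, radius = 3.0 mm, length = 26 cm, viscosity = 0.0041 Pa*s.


dP = 8*mu*L*Q / (pi*r^4)
Q = 383 mL/min = 6.38333e-06 m^3/s
dP = 213.924 Pa = 213.924 / 133.322 mmHg = 1.605 mmHg


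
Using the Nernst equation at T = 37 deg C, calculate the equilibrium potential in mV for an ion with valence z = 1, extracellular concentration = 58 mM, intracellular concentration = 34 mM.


E = (RT/(zF)) * ln(C_out/C_in)
T = 37 + 273.15 = 310.15 K
E = (8.314 * 310.15 / (1 * 96485)) * ln(58/34)
E = 14.27 mV


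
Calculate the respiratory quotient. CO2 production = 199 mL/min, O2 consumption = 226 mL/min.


RQ = VCO2 / VO2
RQ = 199 / 226
RQ = 0.8805


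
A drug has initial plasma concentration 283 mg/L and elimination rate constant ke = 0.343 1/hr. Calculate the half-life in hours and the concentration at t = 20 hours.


t_half = ln(2) / ke = 0.693147 / 0.343 = 2.021 hr
C(t) = C0 * exp(-ke*t) = 283 * exp(-0.343*20)
C(20) = 0.2968 mg/L


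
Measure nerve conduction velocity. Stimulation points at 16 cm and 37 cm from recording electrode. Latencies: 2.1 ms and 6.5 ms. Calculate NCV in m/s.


Distance = (37 - 16) / 100 = 0.21 m
dt = (6.5 - 2.1) / 1000 = 0.0044 s
NCV = dist / dt = 47.73 m/s


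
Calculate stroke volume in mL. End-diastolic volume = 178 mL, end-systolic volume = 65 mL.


SV = EDV - ESV
SV = 178 - 65
SV = 113 mL


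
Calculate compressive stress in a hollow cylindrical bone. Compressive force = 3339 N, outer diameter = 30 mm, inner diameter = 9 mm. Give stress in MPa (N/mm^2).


A = pi*(r_o^2 - r_i^2)
r_o = 15 mm, r_i = 4.5 mm
A = 643.241 mm^2
sigma = F/A = 3339 / 643.241
sigma = 5.191 MPa


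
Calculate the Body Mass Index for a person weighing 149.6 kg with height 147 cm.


BMI = weight / height^2
height = 147 cm = 1.47 m
BMI = 149.6 / 1.47^2
BMI = 69.23 kg/m^2


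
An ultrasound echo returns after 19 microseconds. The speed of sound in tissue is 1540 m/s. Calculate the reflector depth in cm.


depth = c * t / 2
t = 19 us = 1.9000e-05 s
depth = 1540 * 1.9000e-05 / 2
depth = 0.01463 m = 1.463 cm


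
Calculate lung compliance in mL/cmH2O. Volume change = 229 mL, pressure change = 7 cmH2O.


C = dV / dP
C = 229 / 7
C = 32.71 mL/cmH2O


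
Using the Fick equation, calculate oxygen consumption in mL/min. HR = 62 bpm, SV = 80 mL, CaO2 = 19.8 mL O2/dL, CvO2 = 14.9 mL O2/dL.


CO = HR*SV = 62*80/1000 = 4.96 L/min
a-v O2 diff = 19.8 - 14.9 = 4.9 mL/dL
VO2 = CO * (CaO2-CvO2) * 10 dL/L
VO2 = 4.96 * 4.9 * 10
VO2 = 243 mL/min


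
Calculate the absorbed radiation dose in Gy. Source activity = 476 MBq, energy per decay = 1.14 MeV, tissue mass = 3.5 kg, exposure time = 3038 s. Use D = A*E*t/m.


A = 476 MBq = 4.7600e+08 Bq
E = 1.14 MeV = 1.82628e-13 J
D = A*E*t/m = 4.7600e+08*1.82628e-13*3038/3.5
D = 0.07546 Gy


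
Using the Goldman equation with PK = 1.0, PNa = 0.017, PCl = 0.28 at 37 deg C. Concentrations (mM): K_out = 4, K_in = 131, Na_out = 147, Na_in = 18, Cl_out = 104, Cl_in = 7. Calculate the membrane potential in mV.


Vm = (RT/F)*ln((PK*Ko + PNa*Nao + PCl*Cli)/(PK*Ki + PNa*Nai + PCl*Clo))
Numer = 8.459, Denom = 160.426
Vm = -78.64 mV


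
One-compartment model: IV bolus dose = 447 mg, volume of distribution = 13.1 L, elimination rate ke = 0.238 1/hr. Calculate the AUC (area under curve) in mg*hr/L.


C0 = Dose/Vd = 447/13.1 = 34.1221 mg/L
AUC = C0/ke = 34.1221/0.238
AUC = 143.4 mg*hr/L


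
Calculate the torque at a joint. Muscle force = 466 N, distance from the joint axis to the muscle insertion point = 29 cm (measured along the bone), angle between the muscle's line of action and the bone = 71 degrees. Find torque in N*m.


Torque = F * d * sin(theta)   (moment arm = d*sin(theta))
d = 29 cm = 0.29 m
Torque = 466 * 0.29 * sin(71)
Torque = 127.8 N*m
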